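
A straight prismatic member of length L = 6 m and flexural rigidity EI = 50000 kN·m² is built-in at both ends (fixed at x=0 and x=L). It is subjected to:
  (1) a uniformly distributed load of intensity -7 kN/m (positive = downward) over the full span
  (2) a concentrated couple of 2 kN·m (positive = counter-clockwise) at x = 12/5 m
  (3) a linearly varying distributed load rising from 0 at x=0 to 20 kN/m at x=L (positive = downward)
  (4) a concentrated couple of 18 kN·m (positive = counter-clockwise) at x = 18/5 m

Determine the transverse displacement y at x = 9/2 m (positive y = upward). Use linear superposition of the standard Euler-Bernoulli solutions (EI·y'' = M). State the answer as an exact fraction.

y(9/2) = -1143/8000000 m

Load 1 — uniform load w=-7 kN/m over full span:
  y_1 = -wx²(L-x)²/(24EI) = -(-7)·(9/2)²·(6-(9/2))²/(24·50000) = 1701/6400000 m
Load 2 — applied couple M₀=2 kN·m at a=12/5 m (b=L-a=18/5):
  y_2 = (R_Ax³/6 - M_Ax²/2 - M₀(x-a)²/2)/EI  [x>a] with R_A=12/25, M_A=6/25 = ((12/25)·(9/2)³/6 - (6/25)·(9/2)²/2 - 2·((9/2)-(12/5))²/2)/50000 = 9/1000000 m
Load 3 — triangular load w₀=20 kN/m (0→w₀ over full span):
  y_3 = -w₀x²(L-x)²(x+2L)/(120LEI) = -20·(9/2)²·(6-(9/2))²·((9/2)+2·6)/(120·6·50000) = -2673/6400000 m
Load 4 — applied couple M₀=18 kN·m at a=18/5 m (b=L-a=12/5):
  y_4 = (R_Ax³/6 - M_Ax²/2 - M₀(x-a)²/2)/EI  [x>a] with R_A=108/25, M_A=144/25 = ((108/25)·(9/2)³/6 - (144/25)·(9/2)²/2 - 18·((9/2)-(18/5))²/2)/50000 = 0 m
Superposition: y = Σ y_i = -1143/8000000 m ≈ -0.000143 m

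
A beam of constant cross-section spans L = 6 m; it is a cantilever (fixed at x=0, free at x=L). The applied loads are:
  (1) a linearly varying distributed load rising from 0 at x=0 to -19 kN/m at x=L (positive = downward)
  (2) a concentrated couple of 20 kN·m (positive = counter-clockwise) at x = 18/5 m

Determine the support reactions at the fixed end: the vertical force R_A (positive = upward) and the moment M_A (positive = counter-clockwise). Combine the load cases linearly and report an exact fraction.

Load 1 — triangular load w₀=-19 kN/m (0→w₀ over full span):
  R_A = w₀L/2 = (-19)·6/2 = -57 kN
  M_A = w₀L²/3 = (-19)·6²/3 = -228 kN·m
Load 2 — applied couple M₀=20 kN·m at a=18/5 m (b=L-a=12/5):
  R_A = 0 kN
  M_A = -M₀ = -20 kN·m
Superposition: R_A = -57 kN, M_A = -248 kN·m

R_A = -57 kN, M_A = -248 kN·m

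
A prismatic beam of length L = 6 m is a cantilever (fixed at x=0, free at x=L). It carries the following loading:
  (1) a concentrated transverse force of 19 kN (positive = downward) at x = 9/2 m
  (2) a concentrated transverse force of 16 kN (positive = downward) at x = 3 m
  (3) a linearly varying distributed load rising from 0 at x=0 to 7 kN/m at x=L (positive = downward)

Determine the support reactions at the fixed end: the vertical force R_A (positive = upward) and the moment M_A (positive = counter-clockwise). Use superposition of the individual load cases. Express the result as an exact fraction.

Load 1 — point force P=19 kN at a=9/2 m (b=L-a=3/2):
  R_A = P = 19 kN
  M_A = Pa = 19·(9/2) = 171/2 kN·m
Load 2 — point force P=16 kN at a=3 m (b=L-a=3):
  R_A = P = 16 kN
  M_A = Pa = 16·3 = 48 kN·m
Load 3 — triangular load w₀=7 kN/m (0→w₀ over full span):
  R_A = w₀L/2 = 7·6/2 = 21 kN
  M_A = w₀L²/3 = 7·6²/3 = 84 kN·m
Superposition: R_A = 56 kN, M_A = 435/2 kN·m

R_A = 56 kN, M_A = 435/2 kN·m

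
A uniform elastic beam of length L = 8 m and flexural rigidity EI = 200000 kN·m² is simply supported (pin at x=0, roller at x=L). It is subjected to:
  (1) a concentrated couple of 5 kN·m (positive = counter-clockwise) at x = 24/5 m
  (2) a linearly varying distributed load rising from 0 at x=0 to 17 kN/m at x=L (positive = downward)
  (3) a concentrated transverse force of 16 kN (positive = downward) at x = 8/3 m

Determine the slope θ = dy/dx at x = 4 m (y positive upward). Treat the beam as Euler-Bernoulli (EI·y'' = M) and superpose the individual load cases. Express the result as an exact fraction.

θ(4) = -463/81000000 rad

Load 1 — applied couple M₀=5 kN·m at a=24/5 m (b=L-a=16/5):
  θ_1 = (M₀x²/(2L)+C₁)/EI  [x≤a] with C₁=M₀(3b²-L²)/(6L)=-52/15 = (5·4²/(2·8)+(-52/15))/200000 = 23/3000000 rad
Load 2 — triangular load w₀=17 kN/m (0→w₀ over full span):
  θ_2 = -w₀(7L⁴-30L²x²+15x⁴)/(360LEI) = -17·(7·8⁴-30·8²·4²+15·4⁴)/(360·8·200000) = -119/2250000 rad
Load 3 — point force P=16 kN at a=8/3 m (b=L-a=16/3):
  θ_3 = -Pa(2L²-6Lx+3x²+a²)/(6LEI)  [x>a] = -16·(8/3)·(2·8²-6·8·4+3·4²+(8/3)²)/(6·8·200000) = 2/50625 rad
Superposition: θ = Σ θ_i = -463/81000000 rad ≈ -0.000006 rad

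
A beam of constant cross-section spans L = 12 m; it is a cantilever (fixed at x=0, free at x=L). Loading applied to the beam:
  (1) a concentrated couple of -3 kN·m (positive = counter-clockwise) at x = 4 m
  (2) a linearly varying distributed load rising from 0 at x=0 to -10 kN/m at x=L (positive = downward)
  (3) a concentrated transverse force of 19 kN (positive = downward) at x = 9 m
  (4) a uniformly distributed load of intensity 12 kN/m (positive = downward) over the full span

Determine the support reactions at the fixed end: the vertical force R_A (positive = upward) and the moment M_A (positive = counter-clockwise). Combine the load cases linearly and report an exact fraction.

Load 1 — applied couple M₀=-3 kN·m at a=4 m (b=L-a=8):
  R_A = 0 kN
  M_A = -M₀ = -(-3) = 3 kN·m
Load 2 — triangular load w₀=-10 kN/m (0→w₀ over full span):
  R_A = w₀L/2 = (-10)·12/2 = -60 kN
  M_A = w₀L²/3 = (-10)·12²/3 = -480 kN·m
Load 3 — point force P=19 kN at a=9 m (b=L-a=3):
  R_A = P = 19 kN
  M_A = Pa = 19·9 = 171 kN·m
Load 4 — uniform load w=12 kN/m over full span:
  R_A = wL = 12·12 = 144 kN
  M_A = wL²/2 = 12·12²/2 = 864 kN·m
Superposition: R_A = 103 kN, M_A = 558 kN·m

R_A = 103 kN, M_A = 558 kN·m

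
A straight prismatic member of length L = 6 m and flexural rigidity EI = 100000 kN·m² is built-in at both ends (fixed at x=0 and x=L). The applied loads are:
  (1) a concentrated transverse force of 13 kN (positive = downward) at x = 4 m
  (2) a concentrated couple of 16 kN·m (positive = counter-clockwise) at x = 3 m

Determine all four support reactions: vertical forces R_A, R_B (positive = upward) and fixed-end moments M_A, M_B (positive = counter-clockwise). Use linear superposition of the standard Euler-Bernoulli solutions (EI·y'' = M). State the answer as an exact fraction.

R_A = 199/27 kN, M_A = 88/9 kN·m, R_B = 152/27 kN, M_B = -68/9 kN·m

Load 1 — point force P=13 kN at a=4 m (b=L-a=2):
  R_A = Pb²(3a+b)/L³ = 13·2²·(3·4+2)/6³ = 91/27 kN
  M_A = Pab²/L² = 13·4·2²/6² = 52/9 kN·m
  R_B = Pa²(a+3b)/L³ = 13·4²·(4+3·2)/6³ = 260/27 kN
  M_B = -Pa²b/L² = -13·4²·2/6² = -104/9 kN·m
Load 2 — applied couple M₀=16 kN·m at a=3 m (b=L-a=3):
  R_A = 6M₀ab/L³ = 6·16·3·3/6³ = 4 kN
  M_A = M₀b(2a-b)/L² = 16·3·(2·3-3)/6² = 4 kN·m
  R_B = -6M₀ab/L³ = -6·16·3·3/6³ = -4 kN
  M_B = M₀a(2b-a)/L² = 16·3·(2·3-3)/6² = 4 kN·m
Superposition: R_A = 199/27 kN, M_A = 88/9 kN·m, R_B = 152/27 kN, M_B = -68/9 kN·m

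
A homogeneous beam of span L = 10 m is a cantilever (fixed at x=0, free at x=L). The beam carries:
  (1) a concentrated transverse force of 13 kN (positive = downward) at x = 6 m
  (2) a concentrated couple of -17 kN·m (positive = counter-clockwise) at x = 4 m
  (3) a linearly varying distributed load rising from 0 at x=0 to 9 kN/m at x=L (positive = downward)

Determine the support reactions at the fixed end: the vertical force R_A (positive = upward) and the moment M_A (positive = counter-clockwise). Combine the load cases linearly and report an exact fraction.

Load 1 — point force P=13 kN at a=6 m (b=L-a=4):
  R_A = P = 13 kN
  M_A = Pa = 13·6 = 78 kN·m
Load 2 — applied couple M₀=-17 kN·m at a=4 m (b=L-a=6):
  R_A = 0 kN
  M_A = -M₀ = -(-17) = 17 kN·m
Load 3 — triangular load w₀=9 kN/m (0→w₀ over full span):
  R_A = w₀L/2 = 9·10/2 = 45 kN
  M_A = w₀L²/3 = 9·10²/3 = 300 kN·m
Superposition: R_A = 58 kN, M_A = 395 kN·m

R_A = 58 kN, M_A = 395 kN·m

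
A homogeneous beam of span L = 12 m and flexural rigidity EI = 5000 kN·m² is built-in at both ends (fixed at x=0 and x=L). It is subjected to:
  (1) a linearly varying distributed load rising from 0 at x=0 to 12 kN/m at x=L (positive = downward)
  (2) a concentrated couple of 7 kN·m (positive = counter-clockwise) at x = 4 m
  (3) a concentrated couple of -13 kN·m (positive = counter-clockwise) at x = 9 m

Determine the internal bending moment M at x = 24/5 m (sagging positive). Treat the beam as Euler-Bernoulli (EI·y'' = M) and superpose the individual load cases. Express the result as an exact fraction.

M(24/5) = 135563/6000 kN·m

Load 1 — triangular load w₀=12 kN/m (0→w₀ over full span):
  M_1 = 3w₀Lx/20 - w₀L²/30 - w₀x³/(6L) = 3·12·12·(24/5)/20 - 12·12²/30 - 12·(24/5)³/(6·12) = 3456/125 kN·m
Load 2 — applied couple M₀=7 kN·m at a=4 m (b=L-a=8):
  M_2 = R_Ax - M_A - M₀  [x>a] with R_A=7/9, M_A=0 = (7/9)·(24/5) - 0 - 7 = -49/15 kN·m
Load 3 — applied couple M₀=-13 kN·m at a=9 m (b=L-a=3):
  M_3 = R_Ax - M_A  [x≤a] with R_A=-39/32, M_A=-65/16 = (-39/32)·(24/5) - (-65/16) = -143/80 kN·m
Superposition: M = Σ M_i = 135563/6000 kN·m ≈ 22.593833 kN·m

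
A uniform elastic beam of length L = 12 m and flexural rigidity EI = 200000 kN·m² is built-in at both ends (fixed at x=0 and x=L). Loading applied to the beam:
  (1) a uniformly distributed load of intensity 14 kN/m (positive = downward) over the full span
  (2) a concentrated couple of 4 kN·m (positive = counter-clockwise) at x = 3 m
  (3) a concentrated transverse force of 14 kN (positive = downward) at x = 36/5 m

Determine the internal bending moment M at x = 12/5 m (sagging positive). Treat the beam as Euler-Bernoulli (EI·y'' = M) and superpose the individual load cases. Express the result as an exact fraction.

M(12/5) = -23427/2500 kN·m

Load 1 — uniform load w=14 kN/m over full span:
  M_1 = wLx/2 - wL²/12 - wx²/2 = 14·12·(12/5)/2 - 14·12²/12 - 14·(12/5)²/2 = -168/25 kN·m
Load 2 — applied couple M₀=4 kN·m at a=3 m (b=L-a=9):
  M_2 = R_Ax - M_A  [x≤a] with R_A=3/8, M_A=-3/4 = (3/8)·(12/5) - (-3/4) = 33/20 kN·m
Load 3 — point force P=14 kN at a=36/5 m (b=L-a=24/5):
  M_3 = Pb²(3a+b)x/L³ - Pab²/L²  [x≤a] = 14·(24/5)²·(3·(36/5)+(24/5))·(12/5)/12³ - 14·(36/5)·(24/5)²/12² = -2688/625 kN·m
Superposition: M = Σ M_i = -23427/2500 kN·m ≈ -9.370800 kN·m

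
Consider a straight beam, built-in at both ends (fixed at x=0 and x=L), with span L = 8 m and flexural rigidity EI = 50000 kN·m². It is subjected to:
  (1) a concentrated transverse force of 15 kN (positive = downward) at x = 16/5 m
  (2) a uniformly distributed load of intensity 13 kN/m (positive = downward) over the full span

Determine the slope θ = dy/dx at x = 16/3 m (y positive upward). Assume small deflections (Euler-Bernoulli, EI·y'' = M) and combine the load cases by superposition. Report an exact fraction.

Load 1 — point force P=15 kN at a=16/5 m (b=L-a=24/5):
  θ_1 = Pa²(L-x)(2bL-(3b+a)(L-x))/(2L³EI)  [x>a] = 15·(16/5)²·(8-(16/3))·(2·(24/5)·8-(3·(24/5)+(16/5))·(8-(16/3)))/(2·8³·50000) = 56/234375 rad
Load 2 — uniform load w=13 kN/m over full span:
  θ_2 = -wx(L-x)(L-2x)/(12EI) = -13·(16/3)·(8-(16/3))·(8-2·(16/3))/(12·50000) = 208/253125 rad
Superposition: θ = Σ θ_i = 6712/6328125 rad ≈ 0.001061 rad

θ(16/3) = 6712/6328125 rad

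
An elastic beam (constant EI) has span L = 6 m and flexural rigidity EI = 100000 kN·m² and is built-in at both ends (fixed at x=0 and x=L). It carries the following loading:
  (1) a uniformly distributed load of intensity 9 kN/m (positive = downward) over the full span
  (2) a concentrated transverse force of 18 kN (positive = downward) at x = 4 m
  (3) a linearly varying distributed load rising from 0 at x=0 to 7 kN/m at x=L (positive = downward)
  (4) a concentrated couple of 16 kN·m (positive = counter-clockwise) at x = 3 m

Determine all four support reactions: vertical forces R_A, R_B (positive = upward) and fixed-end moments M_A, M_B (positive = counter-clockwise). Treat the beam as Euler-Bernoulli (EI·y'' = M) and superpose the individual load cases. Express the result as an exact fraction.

Load 1 — uniform load w=9 kN/m over full span:
  R_A = wL/2 = 9·6/2 = 27 kN
  M_A = wL²/12 = 9·6²/12 = 27 kN·m
  R_B = wL/2 = 9·6/2 = 27 kN
  M_B = -wL²/12 = -9·6²/12 = -27 kN·m
Load 2 — point force P=18 kN at a=4 m (b=L-a=2):
  R_A = Pb²(3a+b)/L³ = 18·2²·(3·4+2)/6³ = 14/3 kN
  M_A = Pab²/L² = 18·4·2²/6² = 8 kN·m
  R_B = Pa²(a+3b)/L³ = 18·4²·(4+3·2)/6³ = 40/3 kN
  M_B = -Pa²b/L² = -18·4²·2/6² = -16 kN·m
Load 3 — triangular load w₀=7 kN/m (0→w₀ over full span):
  R_A = 3w₀L/20 = 3·7·6/20 = 63/10 kN
  M_A = w₀L²/30 = 7·6²/30 = 42/5 kN·m
  R_B = 7w₀L/20 = 7·7·6/20 = 147/10 kN
  M_B = -w₀L²/20 = -7·6²/20 = -63/5 kN·m
Load 4 — applied couple M₀=16 kN·m at a=3 m (b=L-a=3):
  R_A = 6M₀ab/L³ = 6·16·3·3/6³ = 4 kN
  M_A = M₀b(2a-b)/L² = 16·3·(2·3-3)/6² = 4 kN·m
  R_B = -6M₀ab/L³ = -6·16·3·3/6³ = -4 kN
  M_B = M₀a(2b-a)/L² = 16·3·(2·3-3)/6² = 4 kN·m
Superposition: R_A = 1259/30 kN, M_A = 237/5 kN·m, R_B = 1531/30 kN, M_B = -258/5 kN·m

R_A = 1259/30 kN, M_A = 237/5 kN·m, R_B = 1531/30 kN, M_B = -258/5 kN·m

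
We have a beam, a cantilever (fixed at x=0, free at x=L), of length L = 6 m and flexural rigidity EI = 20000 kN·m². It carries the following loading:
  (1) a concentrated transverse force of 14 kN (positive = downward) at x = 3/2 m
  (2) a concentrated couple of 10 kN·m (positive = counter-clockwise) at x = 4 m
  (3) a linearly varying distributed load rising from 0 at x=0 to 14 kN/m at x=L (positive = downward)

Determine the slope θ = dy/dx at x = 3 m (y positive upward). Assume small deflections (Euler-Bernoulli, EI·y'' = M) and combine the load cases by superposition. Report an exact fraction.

Load 1 — point force P=14 kN at a=3/2 m (b=L-a=9/2):
  θ_1 = -Pa²/(2EI)  [x>a] = -14·(3/2)²/(2·20000) = -63/80000 rad
Load 2 — applied couple M₀=10 kN·m at a=4 m (b=L-a=2):
  θ_2 = M₀x/EI  [x≤a] = 10·3/20000 = 3/2000 rad
Load 3 — triangular load w₀=14 kN/m (0→w₀ over full span):
  θ_3 = (w₀Lx²/4-w₀L²x/3-w₀x⁴/(24L))/EI = (14·6·3²/4-14·6²·3/3-14·3⁴/(24·6))/20000 = -2583/160000 rad
Superposition: θ = Σ θ_i = -2469/160000 rad ≈ -0.015431 rad

θ(3) = -2469/160000 rad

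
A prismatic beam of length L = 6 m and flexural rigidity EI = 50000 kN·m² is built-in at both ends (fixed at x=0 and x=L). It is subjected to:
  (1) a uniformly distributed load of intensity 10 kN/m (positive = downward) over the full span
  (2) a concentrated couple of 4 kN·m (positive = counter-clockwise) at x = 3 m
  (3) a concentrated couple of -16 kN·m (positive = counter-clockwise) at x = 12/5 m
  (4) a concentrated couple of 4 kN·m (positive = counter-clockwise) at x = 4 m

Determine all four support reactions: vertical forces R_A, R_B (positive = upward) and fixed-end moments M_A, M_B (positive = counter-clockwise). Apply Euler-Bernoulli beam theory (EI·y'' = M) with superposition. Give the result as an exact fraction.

R_A = 6311/225 kN, M_A = 2281/75 kN·m, R_B = 7189/225 kN, M_B = -853/25 kN·m

Load 1 — uniform load w=10 kN/m over full span:
  R_A = wL/2 = 10·6/2 = 30 kN
  M_A = wL²/12 = 10·6²/12 = 30 kN·m
  R_B = wL/2 = 10·6/2 = 30 kN
  M_B = -wL²/12 = -10·6²/12 = -30 kN·m
Load 2 — applied couple M₀=4 kN·m at a=3 m (b=L-a=3):
  R_A = 6M₀ab/L³ = 6·4·3·3/6³ = 1 kN
  M_A = M₀b(2a-b)/L² = 4·3·(2·3-3)/6² = 1 kN·m
  R_B = -6M₀ab/L³ = -6·4·3·3/6³ = -1 kN
  M_B = M₀a(2b-a)/L² = 4·3·(2·3-3)/6² = 1 kN·m
Load 3 — applied couple M₀=-16 kN·m at a=12/5 m (b=L-a=18/5):
  R_A = 6M₀ab/L³ = 6·(-16)·(12/5)·(18/5)/6³ = -96/25 kN
  M_A = M₀b(2a-b)/L² = (-16)·(18/5)·(2·(12/5)-(18/5))/6² = -48/25 kN·m
  R_B = -6M₀ab/L³ = -6·(-16)·(12/5)·(18/5)/6³ = 96/25 kN
  M_B = M₀a(2b-a)/L² = (-16)·(12/5)·(2·(18/5)-(12/5))/6² = -128/25 kN·m
Load 4 — applied couple M₀=4 kN·m at a=4 m (b=L-a=2):
  R_A = 6M₀ab/L³ = 6·4·4·2/6³ = 8/9 kN
  M_A = M₀b(2a-b)/L² = 4·2·(2·4-2)/6² = 4/3 kN·m
  R_B = -6M₀ab/L³ = -6·4·4·2/6³ = -8/9 kN
  M_B = M₀a(2b-a)/L² = 4·4·(2·2-4)/6² = 0 kN·m
Superposition: R_A = 6311/225 kN, M_A = 2281/75 kN·m, R_B = 7189/225 kN, M_B = -853/25 kN·m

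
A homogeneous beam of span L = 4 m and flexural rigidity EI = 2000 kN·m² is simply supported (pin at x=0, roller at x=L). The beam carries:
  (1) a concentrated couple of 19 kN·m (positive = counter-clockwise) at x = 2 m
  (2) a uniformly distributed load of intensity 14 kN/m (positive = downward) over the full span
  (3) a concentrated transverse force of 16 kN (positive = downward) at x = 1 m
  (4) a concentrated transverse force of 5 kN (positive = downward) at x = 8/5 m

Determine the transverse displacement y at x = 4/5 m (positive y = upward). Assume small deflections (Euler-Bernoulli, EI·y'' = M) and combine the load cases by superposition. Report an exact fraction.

Load 1 — applied couple M₀=19 kN·m at a=2 m (b=L-a=2):
  y_1 = (M₀x³/(6L)+C₁x)/EI  [x≤a] with C₁=M₀(3b²-L²)/(6L)=-19/6 = (19·(4/5)³/(6·4)+(-19/6)·(4/5))/2000 = -133/125000 m
Load 2 — uniform load w=14 kN/m over full span:
  y_2 = -wx(L³-2Lx²+x³)/(24EI) = -14·(4/5)·(4³-2·4·(4/5)²+(4/5)³)/(24·2000) = -3248/234375 m
Load 3 — point force P=16 kN at a=1 m (b=L-a=3):
  y_3 = -Pbx(L²-b²-x²)/(6LEI)  [x≤a] = -16·3·(4/5)·(4²-3²-(4/5)²)/(6·4·2000) = -159/31250 m
Load 4 — point force P=5 kN at a=8/5 m (b=L-a=12/5):
  y_4 = -Pbx(L²-b²-x²)/(6LEI)  [x≤a] = -5·(12/5)·(4/5)·(4²-(12/5)²-(4/5)²)/(6·4·2000) = -6/3125 m
Superposition: y = Σ y_i = -41119/1875000 m ≈ -0.021930 m

y(4/5) = -41119/1875000 m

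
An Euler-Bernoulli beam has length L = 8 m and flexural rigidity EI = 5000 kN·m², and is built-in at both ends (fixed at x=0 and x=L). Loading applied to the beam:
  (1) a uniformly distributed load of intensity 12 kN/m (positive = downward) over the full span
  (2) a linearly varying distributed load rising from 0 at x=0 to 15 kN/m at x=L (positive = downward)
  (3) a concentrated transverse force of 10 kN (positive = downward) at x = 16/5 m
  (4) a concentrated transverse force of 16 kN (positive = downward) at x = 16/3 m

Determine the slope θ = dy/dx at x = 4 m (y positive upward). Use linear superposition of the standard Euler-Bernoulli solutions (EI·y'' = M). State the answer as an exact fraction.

Load 1 — uniform load w=12 kN/m over full span:
  θ_1 = -wx(L-x)(L-2x)/(12EI) = -12·4·(8-4)·(8-2·4)/(12·5000) = 0 rad
Load 2 — triangular load w₀=15 kN/m (0→w₀ over full span):
  θ_2 = -w₀(2x(L-x)(L-2x)(x+2L)+x²(L-x)²)/(120LEI) = -15·(2·4·(8-4)·(8-2·4)·(4+2·8)+4²·(8-4)²)/(120·8·5000) = -1/1250 rad
Load 3 — point force P=10 kN at a=16/5 m (b=L-a=24/5):
  θ_3 = Pa²(L-x)(2bL-(3b+a)(L-x))/(2L³EI)  [x>a] = 10·(16/5)²·(8-4)·(2·(24/5)·8-(3·(24/5)+(16/5))·(8-4))/(2·8³·5000) = 8/15625 rad
Load 4 — point force P=16 kN at a=16/3 m (b=L-a=8/3):
  θ_4 = -Pb²x(2aL-(3a+b)x)/(2L³EI)  [x≤a] = -16·(8/3)²·4·(2·(16/3)·8-(3·(16/3)+(8/3))·4)/(2·8³·5000) = -16/16875 rad
Superposition: θ = Σ θ_i = -1043/843750 rad ≈ -0.001236 rad

θ(4) = -1043/843750 rad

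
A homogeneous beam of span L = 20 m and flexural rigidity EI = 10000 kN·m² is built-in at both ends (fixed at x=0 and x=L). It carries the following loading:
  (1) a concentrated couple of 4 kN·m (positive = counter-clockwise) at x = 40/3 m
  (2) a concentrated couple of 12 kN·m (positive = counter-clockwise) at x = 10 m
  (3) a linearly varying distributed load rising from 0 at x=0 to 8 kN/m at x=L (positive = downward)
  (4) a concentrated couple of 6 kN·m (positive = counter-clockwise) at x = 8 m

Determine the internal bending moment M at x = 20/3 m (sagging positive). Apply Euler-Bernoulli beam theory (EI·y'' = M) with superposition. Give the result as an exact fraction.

M(20/3) = 79349/2025 kN·m

Load 1 — applied couple M₀=4 kN·m at a=40/3 m (b=L-a=20/3):
  M_1 = R_Ax - M_A  [x≤a] with R_A=4/15, M_A=4/3 = (4/15)·(20/3) - (4/3) = 4/9 kN·m
Load 2 — applied couple M₀=12 kN·m at a=10 m (b=L-a=10):
  M_2 = R_Ax - M_A  [x≤a] with R_A=9/10, M_A=3 = (9/10)·(20/3) - 3 = 3 kN·m
Load 3 — triangular load w₀=8 kN/m (0→w₀ over full span):
  M_3 = 3w₀Lx/20 - w₀L²/30 - w₀x³/(6L) = 3·8·20·(20/3)/20 - 8·20²/30 - 8·(20/3)³/(6·20) = 2720/81 kN·m
Load 4 — applied couple M₀=6 kN·m at a=8 m (b=L-a=12):
  M_4 = R_Ax - M_A  [x≤a] with R_A=54/125, M_A=18/25 = (54/125)·(20/3) - (18/25) = 54/25 kN·m
Superposition: M = Σ M_i = 79349/2025 kN·m ≈ 39.184691 kN·m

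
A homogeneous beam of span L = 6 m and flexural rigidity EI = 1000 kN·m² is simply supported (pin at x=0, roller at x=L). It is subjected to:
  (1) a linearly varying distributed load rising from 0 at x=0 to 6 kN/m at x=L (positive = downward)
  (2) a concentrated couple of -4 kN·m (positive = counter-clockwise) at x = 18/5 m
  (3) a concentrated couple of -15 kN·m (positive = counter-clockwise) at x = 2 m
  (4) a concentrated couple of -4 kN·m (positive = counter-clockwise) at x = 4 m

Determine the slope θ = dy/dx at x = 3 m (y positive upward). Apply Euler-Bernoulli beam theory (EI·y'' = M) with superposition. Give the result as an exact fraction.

θ(3) = -2447/600000 rad

Load 1 — triangular load w₀=6 kN/m (0→w₀ over full span):
  θ_1 = -w₀(7L⁴-30L²x²+15x⁴)/(360LEI) = -6·(7·6⁴-30·6²·3²+15·3⁴)/(360·6·1000) = -63/40000 rad
Load 2 — applied couple M₀=-4 kN·m at a=18/5 m (b=L-a=12/5):
  θ_2 = (M₀x²/(2L)+C₁)/EI  [x≤a] with C₁=M₀(3b²-L²)/(6L)=52/25 = ((-4)·3²/(2·6)+(52/25))/1000 = -23/25000 rad
Load 3 — applied couple M₀=-15 kN·m at a=2 m (b=L-a=4):
  θ_3 = (M₀x²/(2L)-M₀(x-a)+C₁)/EI  [x>a] with C₁=M₀(3b²-L²)/(6L)=-5 = ((-15)·3²/(2·6)-(-15)·(3-2)+(-5))/1000 = -1/800 rad
Load 4 — applied couple M₀=-4 kN·m at a=4 m (b=L-a=2):
  θ_4 = (M₀x²/(2L)+C₁)/EI  [x≤a] with C₁=M₀(3b²-L²)/(6L)=8/3 = ((-4)·3²/(2·6)+(8/3))/1000 = -1/3000 rad
Superposition: θ = Σ θ_i = -2447/600000 rad ≈ -0.004078 rad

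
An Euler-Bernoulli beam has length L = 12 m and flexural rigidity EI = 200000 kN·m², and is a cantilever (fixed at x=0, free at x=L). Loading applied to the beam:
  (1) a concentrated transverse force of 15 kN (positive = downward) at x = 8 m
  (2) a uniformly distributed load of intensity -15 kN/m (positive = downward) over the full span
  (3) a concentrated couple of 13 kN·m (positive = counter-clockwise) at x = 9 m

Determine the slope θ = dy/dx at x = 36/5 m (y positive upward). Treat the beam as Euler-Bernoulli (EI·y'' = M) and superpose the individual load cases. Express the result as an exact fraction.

Load 1 — point force P=15 kN at a=8 m (b=L-a=4):
  θ_1 = -Px(2a-x)/(2EI)  [x≤a] = -15·(36/5)·(2·8-(36/5))/(2·200000) = -297/125000 rad
Load 2 — uniform load w=-15 kN/m over full span:
  θ_2 = -wx(x²-3Lx+3L²)/(6EI) = -(-15)·(36/5)·((36/5)²-3·12·(36/5)+3·12²)/(6·200000) = 3159/156250 rad
Load 3 — applied couple M₀=13 kN·m at a=9 m (b=L-a=3):
  θ_3 = M₀x/EI  [x≤a] = 13·(36/5)/200000 = 117/250000 rad
Superposition: θ = Σ θ_i = 22887/1250000 rad ≈ 0.018310 rad

θ(36/5) = 22887/1250000 rad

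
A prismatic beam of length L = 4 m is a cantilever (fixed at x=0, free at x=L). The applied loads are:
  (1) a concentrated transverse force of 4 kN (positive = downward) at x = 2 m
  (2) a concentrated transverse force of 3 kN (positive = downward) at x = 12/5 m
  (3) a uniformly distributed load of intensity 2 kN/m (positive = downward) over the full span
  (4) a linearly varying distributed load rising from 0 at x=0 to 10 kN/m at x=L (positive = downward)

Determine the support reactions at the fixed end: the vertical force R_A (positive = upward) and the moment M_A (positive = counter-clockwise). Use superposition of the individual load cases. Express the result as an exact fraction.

R_A = 35 kN, M_A = 1268/15 kN·m

Load 1 — point force P=4 kN at a=2 m (b=L-a=2):
  R_A = P = 4 kN
  M_A = Pa = 4·2 = 8 kN·m
Load 2 — point force P=3 kN at a=12/5 m (b=L-a=8/5):
  R_A = P = 3 kN
  M_A = Pa = 3·(12/5) = 36/5 kN·m
Load 3 — uniform load w=2 kN/m over full span:
  R_A = wL = 2·4 = 8 kN
  M_A = wL²/2 = 2·4²/2 = 16 kN·m
Load 4 — triangular load w₀=10 kN/m (0→w₀ over full span):
  R_A = w₀L/2 = 10·4/2 = 20 kN
  M_A = w₀L²/3 = 10·4²/3 = 160/3 kN·m
Superposition: R_A = 35 kN, M_A = 1268/15 kN·m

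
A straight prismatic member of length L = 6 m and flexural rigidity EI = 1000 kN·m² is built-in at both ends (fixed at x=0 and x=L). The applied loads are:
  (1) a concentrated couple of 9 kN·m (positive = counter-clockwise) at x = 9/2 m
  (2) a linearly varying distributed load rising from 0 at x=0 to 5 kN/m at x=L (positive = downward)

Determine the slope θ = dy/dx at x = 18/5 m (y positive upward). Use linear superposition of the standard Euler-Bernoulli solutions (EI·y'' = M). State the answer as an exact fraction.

Load 1 — applied couple M₀=9 kN·m at a=9/2 m (b=L-a=3/2):
  θ_1 = (R_Ax²/2 - M_Ax)/EI  [x≤a] with R_A=27/16, M_A=45/16 = ((27/16)·(18/5)²/2 - (45/16)·(18/5))/1000 = 81/100000 rad
Load 2 — triangular load w₀=5 kN/m (0→w₀ over full span):
  θ_2 = -w₀(2x(L-x)(L-2x)(x+2L)+x²(L-x)²)/(120LEI) = -5·(2·(18/5)·(6-(18/5))·(6-2·(18/5))·((18/5)+2·6)+(18/5)²·(6-(18/5))²)/(120·6·1000) = 27/15625 rad
Superposition: θ = Σ θ_i = 1269/500000 rad ≈ 0.002538 rad

θ(18/5) = 1269/500000 rad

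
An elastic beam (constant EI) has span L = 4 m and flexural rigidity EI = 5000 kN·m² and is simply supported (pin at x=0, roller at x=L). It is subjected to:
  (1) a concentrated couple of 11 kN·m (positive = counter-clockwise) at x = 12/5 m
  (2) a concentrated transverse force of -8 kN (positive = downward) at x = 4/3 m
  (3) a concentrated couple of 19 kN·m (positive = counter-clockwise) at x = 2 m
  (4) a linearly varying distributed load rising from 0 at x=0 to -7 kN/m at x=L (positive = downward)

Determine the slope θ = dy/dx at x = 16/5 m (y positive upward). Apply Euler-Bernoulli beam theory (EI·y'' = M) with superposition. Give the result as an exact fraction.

Load 1 — applied couple M₀=11 kN·m at a=12/5 m (b=L-a=8/5):
  θ_1 = (M₀x²/(2L)-M₀(x-a)+C₁)/EI  [x>a] with C₁=M₀(3b²-L²)/(6L)=-286/75 = (11·(16/5)²/(2·4)-11·((16/5)-(12/5))+(-286/75))/5000 = 11/37500 rad
Load 2 — point force P=-8 kN at a=4/3 m (b=L-a=8/3):
  θ_2 = -Pa(2L²-6Lx+3x²+a²)/(6LEI)  [x>a] = -(-8)·(4/3)·(2·4²-6·4·(16/5)+3·(16/5)²+(4/3)²)/(6·4·5000) = -1384/1265625 rad
Load 3 — applied couple M₀=19 kN·m at a=2 m (b=L-a=2):
  θ_3 = (M₀x²/(2L)-M₀(x-a)+C₁)/EI  [x>a] with C₁=M₀(3b²-L²)/(6L)=-19/6 = (19·(16/5)²/(2·4)-19·((16/5)-2)+(-19/6))/5000 = -247/750000 rad
Load 4 — triangular load w₀=-7 kN/m (0→w₀ over full span):
  θ_4 = -w₀(7L⁴-30L²x²+15x⁴)/(360LEI) = -(-7)·(7·4⁴-30·4²·(16/5)²+15·(16/5)⁴)/(360·4·5000) = -5299/3515625 rad
Superposition: θ = Σ θ_i = -1334881/506250000 rad ≈ -0.002637 rad

θ(16/5) = -1334881/506250000 rad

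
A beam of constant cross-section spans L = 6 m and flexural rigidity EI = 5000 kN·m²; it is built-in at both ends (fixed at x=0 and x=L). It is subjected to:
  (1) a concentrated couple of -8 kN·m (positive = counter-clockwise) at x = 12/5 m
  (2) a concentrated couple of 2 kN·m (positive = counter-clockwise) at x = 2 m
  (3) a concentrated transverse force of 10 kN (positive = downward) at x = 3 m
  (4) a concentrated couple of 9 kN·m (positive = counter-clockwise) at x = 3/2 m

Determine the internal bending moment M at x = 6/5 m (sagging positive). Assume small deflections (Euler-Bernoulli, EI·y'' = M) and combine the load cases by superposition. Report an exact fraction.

Load 1 — applied couple M₀=-8 kN·m at a=12/5 m (b=L-a=18/5):
  M_1 = R_Ax - M_A  [x≤a] with R_A=-48/25, M_A=-24/25 = (-48/25)·(6/5) - (-24/25) = -168/125 kN·m
Load 2 — applied couple M₀=2 kN·m at a=2 m (b=L-a=4):
  M_2 = R_Ax - M_A  [x≤a] with R_A=4/9, M_A=0 = (4/9)·(6/5) - 0 = 8/15 kN·m
Load 3 — point force P=10 kN at a=3 m (b=L-a=3):
  M_3 = Pb²(3a+b)x/L³ - Pab²/L²  [x≤a] = 10·3²·(3·3+3)·(6/5)/6³ - 10·3·3²/6² = -3/2 kN·m
Load 4 — applied couple M₀=9 kN·m at a=3/2 m (b=L-a=9/2):
  M_4 = R_Ax - M_A  [x≤a] with R_A=27/16, M_A=-27/16 = (27/16)·(6/5) - (-27/16) = 297/80 kN·m
Superposition: M = Σ M_i = 8411/6000 kN·m ≈ 1.401833 kN·m

M(6/5) = 8411/6000 kN·m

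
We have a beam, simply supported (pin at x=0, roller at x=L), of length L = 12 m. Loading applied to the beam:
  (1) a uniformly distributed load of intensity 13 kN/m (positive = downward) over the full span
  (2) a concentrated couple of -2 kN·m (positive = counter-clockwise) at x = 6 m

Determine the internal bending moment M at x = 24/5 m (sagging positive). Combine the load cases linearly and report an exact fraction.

Load 1 — uniform load w=13 kN/m over full span:
  M_1 = wx(L-x)/2 = 13·(24/5)·(12-(24/5))/2 = 5616/25 kN·m
Load 2 — applied couple M₀=-2 kN·m at a=6 m (b=L-a=6):
  M_2 = M₀x/L  [x≤a] = (-2)·(24/5)/12 = -4/5 kN·m
Superposition: M = Σ M_i = 5596/25 kN·m ≈ 223.840000 kN·m

M(24/5) = 5596/25 kN·m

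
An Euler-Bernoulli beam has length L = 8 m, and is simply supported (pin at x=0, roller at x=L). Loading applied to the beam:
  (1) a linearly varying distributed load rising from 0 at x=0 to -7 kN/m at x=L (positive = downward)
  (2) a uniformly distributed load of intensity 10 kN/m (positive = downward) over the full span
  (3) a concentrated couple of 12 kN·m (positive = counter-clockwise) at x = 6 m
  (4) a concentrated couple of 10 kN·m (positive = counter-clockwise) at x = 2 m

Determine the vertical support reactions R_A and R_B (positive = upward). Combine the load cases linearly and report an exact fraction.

Load 1 — triangular load w₀=-7 kN/m (0→w₀ over full span):
  R_A = w₀L/6 = (-7)·8/6 = -28/3 kN
  R_B = w₀L/3 = (-7)·8/3 = -56/3 kN
Load 2 — uniform load w=10 kN/m over full span:
  R_A = wL/2 = 10·8/2 = 40 kN
  R_B = wL/2 = 10·8/2 = 40 kN
Load 3 — applied couple M₀=12 kN·m at a=6 m (b=L-a=2):
  R_A = M₀/L = 12/8 = 3/2 kN
  R_B = -M₀/L = -12/8 = -3/2 kN
Load 4 — applied couple M₀=10 kN·m at a=2 m (b=L-a=6):
  R_A = M₀/L = 10/8 = 5/4 kN
  R_B = -M₀/L = -10/8 = -5/4 kN
Superposition: R_A = 401/12 kN, R_B = 223/12 kN

R_A = 401/12 kN, R_B = 223/12 kN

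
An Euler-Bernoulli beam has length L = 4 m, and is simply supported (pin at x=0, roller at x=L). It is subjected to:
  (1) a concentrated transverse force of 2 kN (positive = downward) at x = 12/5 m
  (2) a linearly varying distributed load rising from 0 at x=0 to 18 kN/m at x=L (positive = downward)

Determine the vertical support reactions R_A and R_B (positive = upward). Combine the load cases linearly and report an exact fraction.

Load 1 — point force P=2 kN at a=12/5 m (b=L-a=8/5):
  R_A = Pb/L = 2·(8/5)/4 = 4/5 kN
  R_B = Pa/L = 2·(12/5)/4 = 6/5 kN
Load 2 — triangular load w₀=18 kN/m (0→w₀ over full span):
  R_A = w₀L/6 = 18·4/6 = 12 kN
  R_B = w₀L/3 = 18·4/3 = 24 kN
Superposition: R_A = 64/5 kN, R_B = 126/5 kN

R_A = 64/5 kN, R_B = 126/5 kN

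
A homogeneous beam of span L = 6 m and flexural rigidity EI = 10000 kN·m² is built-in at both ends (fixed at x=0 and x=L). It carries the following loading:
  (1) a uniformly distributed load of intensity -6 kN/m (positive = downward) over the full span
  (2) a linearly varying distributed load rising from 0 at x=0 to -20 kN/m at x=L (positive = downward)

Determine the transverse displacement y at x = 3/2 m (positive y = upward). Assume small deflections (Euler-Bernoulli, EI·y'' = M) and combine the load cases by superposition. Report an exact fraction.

y(3/2) = 729/256000 m

Load 1 — uniform load w=-6 kN/m over full span:
  y_1 = -wx²(L-x)²/(24EI) = -(-6)·(3/2)²·(6-(3/2))²/(24·10000) = 729/640000 m
Load 2 — triangular load w₀=-20 kN/m (0→w₀ over full span):
  y_2 = -w₀x²(L-x)²(x+2L)/(120LEI) = -(-20)·(3/2)²·(6-(3/2))²·((3/2)+2·6)/(120·6·10000) = 2187/1280000 m
Superposition: y = Σ y_i = 729/256000 m ≈ 0.002848 m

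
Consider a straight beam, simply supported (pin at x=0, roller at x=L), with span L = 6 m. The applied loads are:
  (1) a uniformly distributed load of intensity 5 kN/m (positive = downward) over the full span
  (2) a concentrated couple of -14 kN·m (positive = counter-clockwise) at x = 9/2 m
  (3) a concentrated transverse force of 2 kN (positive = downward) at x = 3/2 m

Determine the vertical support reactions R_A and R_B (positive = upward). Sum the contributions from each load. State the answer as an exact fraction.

R_A = 85/6 kN, R_B = 107/6 kN

Load 1 — uniform load w=5 kN/m over full span:
  R_A = wL/2 = 5·6/2 = 15 kN
  R_B = wL/2 = 5·6/2 = 15 kN
Load 2 — applied couple M₀=-14 kN·m at a=9/2 m (b=L-a=3/2):
  R_A = M₀/L = (-14)/6 = -7/3 kN
  R_B = -M₀/L = -(-14)/6 = 7/3 kN
Load 3 — point force P=2 kN at a=3/2 m (b=L-a=9/2):
  R_A = Pb/L = 2·(9/2)/6 = 3/2 kN
  R_B = Pa/L = 2·(3/2)/6 = 1/2 kN
Superposition: R_A = 85/6 kN, R_B = 107/6 kN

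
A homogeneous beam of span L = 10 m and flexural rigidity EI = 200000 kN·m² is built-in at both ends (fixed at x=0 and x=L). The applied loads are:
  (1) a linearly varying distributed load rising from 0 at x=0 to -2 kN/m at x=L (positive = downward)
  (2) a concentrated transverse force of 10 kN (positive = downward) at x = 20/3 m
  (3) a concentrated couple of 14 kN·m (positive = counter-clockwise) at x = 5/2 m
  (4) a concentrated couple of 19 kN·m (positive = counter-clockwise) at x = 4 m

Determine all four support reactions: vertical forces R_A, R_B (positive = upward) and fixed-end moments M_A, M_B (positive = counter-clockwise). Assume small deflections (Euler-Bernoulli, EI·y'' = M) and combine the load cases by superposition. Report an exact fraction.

Load 1 — triangular load w₀=-2 kN/m (0→w₀ over full span):
  R_A = 3w₀L/20 = 3·(-2)·10/20 = -3 kN
  M_A = w₀L²/30 = (-2)·10²/30 = -20/3 kN·m
  R_B = 7w₀L/20 = 7·(-2)·10/20 = -7 kN
  M_B = -w₀L²/20 = -(-2)·10²/20 = 10 kN·m
Load 2 — point force P=10 kN at a=20/3 m (b=L-a=10/3):
  R_A = Pb²(3a+b)/L³ = 10·(10/3)²·(3·(20/3)+(10/3))/10³ = 70/27 kN
  M_A = Pab²/L² = 10·(20/3)·(10/3)²/10² = 200/27 kN·m
  R_B = Pa²(a+3b)/L³ = 10·(20/3)²·((20/3)+3·(10/3))/10³ = 200/27 kN
  M_B = -Pa²b/L² = -10·(20/3)²·(10/3)/10² = -400/27 kN·m
Load 3 — applied couple M₀=14 kN·m at a=5/2 m (b=L-a=15/2):
  R_A = 6M₀ab/L³ = 6·14·(5/2)·(15/2)/10³ = 63/40 kN
  M_A = M₀b(2a-b)/L² = 14·(15/2)·(2·(5/2)-(15/2))/10² = -21/8 kN·m
  R_B = -6M₀ab/L³ = -6·14·(5/2)·(15/2)/10³ = -63/40 kN
  M_B = M₀a(2b-a)/L² = 14·(5/2)·(2·(15/2)-(5/2))/10² = 35/8 kN·m
Load 4 — applied couple M₀=19 kN·m at a=4 m (b=L-a=6):
  R_A = 6M₀ab/L³ = 6·19·4·6/10³ = 342/125 kN
  M_A = M₀b(2a-b)/L² = 19·6·(2·4-6)/10² = 57/25 kN·m
  R_B = -6M₀ab/L³ = -6·19·4·6/10³ = -342/125 kN
  M_B = M₀a(2b-a)/L² = 19·4·(2·6-4)/10² = 152/25 kN·m
Superposition: R_A = 105397/27000 kN, M_A = 2137/5400 kN·m, R_B = -105397/27000 kN, M_B = 30457/5400 kN·m

R_A = 105397/27000 kN, M_A = 2137/5400 kN·m, R_B = -105397/27000 kN, M_B = 30457/5400 kN·m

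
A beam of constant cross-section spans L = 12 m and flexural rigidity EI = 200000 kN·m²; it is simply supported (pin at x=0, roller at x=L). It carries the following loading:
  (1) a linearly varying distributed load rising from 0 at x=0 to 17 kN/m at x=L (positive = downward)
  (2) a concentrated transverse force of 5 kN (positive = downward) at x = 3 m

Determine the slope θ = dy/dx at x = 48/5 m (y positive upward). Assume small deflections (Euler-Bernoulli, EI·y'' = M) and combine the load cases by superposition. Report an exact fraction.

Load 1 — triangular load w₀=17 kN/m (0→w₀ over full span):
  θ_1 = -w₀(7L⁴-30L²x²+15x⁴)/(360LEI) = -17·(7·12⁴-30·12²·(48/5)²+15·(48/5)⁴)/(360·12·200000) = 38607/15625000 rad
Load 2 — point force P=5 kN at a=3 m (b=L-a=9):
  θ_2 = -Pa(2L²-6Lx+3x²+a²)/(6LEI)  [x>a] = -5·3·(2·12²-6·12·(48/5)+3·(48/5)²+3²)/(6·12·200000) = 981/8000000 rad
Superposition: θ = Σ θ_i = 2593473/1000000000 rad ≈ 0.002593 rad

θ(48/5) = 2593473/1000000000 rad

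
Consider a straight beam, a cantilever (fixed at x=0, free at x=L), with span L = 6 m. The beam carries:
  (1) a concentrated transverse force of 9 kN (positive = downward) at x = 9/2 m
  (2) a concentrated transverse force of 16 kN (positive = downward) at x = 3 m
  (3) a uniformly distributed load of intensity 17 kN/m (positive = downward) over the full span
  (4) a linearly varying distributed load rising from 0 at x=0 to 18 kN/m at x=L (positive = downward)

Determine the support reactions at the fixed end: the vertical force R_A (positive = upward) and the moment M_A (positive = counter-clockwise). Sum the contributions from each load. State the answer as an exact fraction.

Load 1 — point force P=9 kN at a=9/2 m (b=L-a=3/2):
  R_A = P = 9 kN
  M_A = Pa = 9·(9/2) = 81/2 kN·m
Load 2 — point force P=16 kN at a=3 m (b=L-a=3):
  R_A = P = 16 kN
  M_A = Pa = 16·3 = 48 kN·m
Load 3 — uniform load w=17 kN/m over full span:
  R_A = wL = 17·6 = 102 kN
  M_A = wL²/2 = 17·6²/2 = 306 kN·m
Load 4 — triangular load w₀=18 kN/m (0→w₀ over full span):
  R_A = w₀L/2 = 18·6/2 = 54 kN
  M_A = w₀L²/3 = 18·6²/3 = 216 kN·m
Superposition: R_A = 181 kN, M_A = 1221/2 kN·m

R_A = 181 kN, M_A = 1221/2 kN·m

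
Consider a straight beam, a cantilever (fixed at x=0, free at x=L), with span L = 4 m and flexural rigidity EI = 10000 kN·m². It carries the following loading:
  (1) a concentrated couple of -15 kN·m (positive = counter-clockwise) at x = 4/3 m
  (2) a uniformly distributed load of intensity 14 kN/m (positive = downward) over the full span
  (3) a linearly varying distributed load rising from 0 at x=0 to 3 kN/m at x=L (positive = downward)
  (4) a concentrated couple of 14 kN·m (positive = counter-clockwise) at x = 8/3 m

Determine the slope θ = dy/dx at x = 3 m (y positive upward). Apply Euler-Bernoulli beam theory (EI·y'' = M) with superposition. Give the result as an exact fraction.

Load 1 — applied couple M₀=-15 kN·m at a=4/3 m (b=L-a=8/3):
  θ_1 = M₀a/EI  [x>a] = (-15)·(4/3)/10000 = -1/500 rad
Load 2 — uniform load w=14 kN/m over full span:
  θ_2 = -wx(x²-3Lx+3L²)/(6EI) = -14·3·(3²-3·4·3+3·4²)/(6·10000) = -147/10000 rad
Load 3 — triangular load w₀=3 kN/m (0→w₀ over full span):
  θ_3 = (w₀Lx²/4-w₀L²x/3-w₀x⁴/(24L))/EI = (3·4·3²/4-3·4²·3/3-3·3⁴/(24·4))/10000 = -753/320000 rad
Load 4 — applied couple M₀=14 kN·m at a=8/3 m (b=L-a=4/3):
  θ_4 = M₀a/EI  [x>a] = 14·(8/3)/10000 = 7/1875 rad
Superposition: θ = Σ θ_i = -14707/960000 rad ≈ -0.015320 rad

θ(3) = -14707/960000 rad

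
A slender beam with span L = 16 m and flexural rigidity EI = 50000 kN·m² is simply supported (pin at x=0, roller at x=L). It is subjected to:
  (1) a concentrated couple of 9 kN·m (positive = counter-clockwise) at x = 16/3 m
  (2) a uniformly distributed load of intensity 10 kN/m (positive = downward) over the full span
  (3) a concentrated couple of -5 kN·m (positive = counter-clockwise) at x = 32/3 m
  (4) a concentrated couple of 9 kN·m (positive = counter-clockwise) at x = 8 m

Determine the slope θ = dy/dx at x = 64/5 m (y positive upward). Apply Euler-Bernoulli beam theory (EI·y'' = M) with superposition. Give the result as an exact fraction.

θ(64/5) = 149557/5625000 rad

Load 1 — applied couple M₀=9 kN·m at a=16/3 m (b=L-a=32/3):
  θ_1 = (M₀x²/(2L)-M₀(x-a)+C₁)/EI  [x>a] with C₁=M₀(3b²-L²)/(6L)=8 = (9·(64/5)²/(2·16)-9·((64/5)-(16/3))+8)/50000 = -41/156250 rad
Load 2 — uniform load w=10 kN/m over full span:
  θ_2 = -w(L³-6Lx²+4x³)/(24EI) = -10·(16³-6·16·(64/5)²+4·(64/5)³)/(24·50000) = 2112/78125 rad
Load 3 — applied couple M₀=-5 kN·m at a=32/3 m (b=L-a=16/3):
  θ_3 = (M₀x²/(2L)-M₀(x-a)+C₁)/EI  [x>a] with C₁=M₀(3b²-L²)/(6L)=80/9 = ((-5)·(64/5)²/(2·16)-(-5)·((64/5)-(32/3))+(80/9))/50000 = -17/140625 rad
Load 4 — applied couple M₀=9 kN·m at a=8 m (b=L-a=8):
  θ_4 = (M₀x²/(2L)-M₀(x-a)+C₁)/EI  [x>a] with C₁=M₀(3b²-L²)/(6L)=-6 = (9·(64/5)²/(2·16)-9·((64/5)-8)+(-6))/50000 = -39/625000 rad
Superposition: θ = Σ θ_i = 149557/5625000 rad ≈ 0.026588 rad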